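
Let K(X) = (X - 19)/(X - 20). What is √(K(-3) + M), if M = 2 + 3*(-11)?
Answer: I*√15893/23 ≈ 5.4812*I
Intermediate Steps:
M = -31 (M = 2 - 33 = -31)
K(X) = (-19 + X)/(-20 + X)
√(K(-3) + M) = √((-19 - 3)/(-20 - 3) - 31) = √(-22/(-23) - 31) = √(-1/23*(-22) - 31) = √(22/23 - 31) = √(-691/23) = I*√15893/23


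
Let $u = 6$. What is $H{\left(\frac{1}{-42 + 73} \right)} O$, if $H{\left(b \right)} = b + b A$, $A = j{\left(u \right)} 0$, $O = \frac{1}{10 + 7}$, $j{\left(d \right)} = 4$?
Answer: $\frac{1}{527} \approx 0.0018975$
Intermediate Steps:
$O = \frac{1}{17} \approx 0.058824$
$A = 0$ ($A = 4 \cdot 0 = 0$)
$H{\left(b \right)} = b$ ($H{\left(b \right)} = b + b 0 = b + 0 = b$)
$H{\left(\frac{1}{-42 + 73} \right)} O = \frac{1}{-42 + 73} \cdot \frac{1}{17} = \frac{1}{31} \cdot \frac{1}{17} = \frac{1}{527}$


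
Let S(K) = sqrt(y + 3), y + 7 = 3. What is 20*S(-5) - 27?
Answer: -27 + 20*I ≈ -27.0 + 20.0*I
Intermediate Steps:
y = -4 (y = -7 + 3 = -4)
S(K) = I (S(K) = sqrt(-4 + 3) = sqrt(-1) = I)
20*S(-5) - 27 = 20*I - 27 = -27 + 20*I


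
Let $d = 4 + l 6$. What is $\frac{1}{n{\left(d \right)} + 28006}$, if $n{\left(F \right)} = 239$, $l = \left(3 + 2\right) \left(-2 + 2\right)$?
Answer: $\frac{1}{28245} \approx 3.5405 \cdot 10^{-5}$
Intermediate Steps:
$l = 0$ ($l = 5 \cdot 0 = 0$)
$d = 4$ ($d = 4 + 0 \cdot 6 = 4 + 0 = 4$)
$\frac{1}{n{\left(d \right)} + 28006} = \frac{1}{239 + 28006} = \frac{1}{28245}$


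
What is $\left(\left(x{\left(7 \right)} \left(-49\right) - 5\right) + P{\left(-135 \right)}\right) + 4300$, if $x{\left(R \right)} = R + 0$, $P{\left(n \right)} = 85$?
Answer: $4037$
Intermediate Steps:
$x{\left(R \right)} = R$
$\left(\left(x{\left(7 \right)} \left(-49\right) - 5\right) + P{\left(-135 \right)}\right) + 4300 = \left(\left(7 \left(-49\right) - 5\right) + 85\right) + 4300 = \left(\left(-343 - 5\right) + 85\right) + 4300 = \left(-348 + 85\right) + 4300 = -263 + 4300 = 4037$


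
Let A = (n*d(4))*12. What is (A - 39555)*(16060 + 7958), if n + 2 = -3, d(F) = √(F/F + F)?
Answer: -950031990 - 1441080*√5 ≈ -9.5325e+8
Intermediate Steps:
d(F) = √(1 + F)
n = -5 (n = -2 - 3 = -5)
A = -60*√5 (A = -5*√(1 + 4)*12 = -5*√5*12 = -60*√5 ≈ -134.16)
(A - 39555)*(16060 + 7958) = (-60*√5 - 39555)*(16060 + 7958) = (-39555 - 60*√5)*24018 = -950031990 - 1441080*√5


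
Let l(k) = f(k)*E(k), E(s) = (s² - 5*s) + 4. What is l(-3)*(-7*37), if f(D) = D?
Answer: 21756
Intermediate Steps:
E(s) = 4 + s² - 5*s
l(k) = k*(4 + k² - 5*k)
l(-3)*(-7*37) = (-3*(4 + (-3)² - 5*(-3)))*(-7*37) = -3*(4 + 9 + 15)*(-259) = -3*28*(-259) = -84*(-259) = 21756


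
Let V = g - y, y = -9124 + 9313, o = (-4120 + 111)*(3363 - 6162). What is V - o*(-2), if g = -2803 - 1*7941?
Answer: 22431449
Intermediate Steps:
g = -10744 (g = -2803 - 7941 = -10744)
o = 11221191 (o = -4009*(-2799) = 11221191)
y = 189
V = -10933 (V = -10744 - 1*189 = -10744 - 189 = -10933)
V - o*(-2) = -10933 - 11221191*(-2) = -10933 - 1*(-22442382) = -10933 + 22442382 = 22431449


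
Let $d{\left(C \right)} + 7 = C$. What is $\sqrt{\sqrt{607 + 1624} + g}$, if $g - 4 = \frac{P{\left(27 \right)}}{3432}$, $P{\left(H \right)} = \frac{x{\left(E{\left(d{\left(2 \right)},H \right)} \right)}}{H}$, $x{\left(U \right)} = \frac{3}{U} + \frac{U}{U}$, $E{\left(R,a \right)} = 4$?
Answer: $\frac{\sqrt{424032466 + 106007616 \sqrt{2231}}}{10296} \approx 7.1578$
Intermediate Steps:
$d{\left(C \right)} = -7 + C$
$x{\left(U \right)} = 1 + \frac{3}{U}$ ($x{\left(U \right)} = \frac{3}{U} + 1 = 1 + \frac{3}{U}$)
$P{\left(H \right)} = \frac{7}{4 H}$ ($P{\left(H \right)} = \frac{\frac{1}{4} \left(3 + 4\right)}{H} = \frac{\frac{1}{4} \cdot 7}{H} = \frac{7}{4 H}$)
$g = \frac{1482631}{370656}$ ($g = 4 + \frac{\frac{7}{4} \cdot \frac{1}{27}}{3432} = 4 + \frac{7}{4} \cdot \frac{1}{27} \cdot \frac{1}{3432} = 4 + \frac{7}{108} \cdot \frac{1}{3432} = 4 + \frac{7}{370656} = \frac{1482631}{370656} \approx 4.0$)
$\sqrt{\sqrt{607 + 1624} + g} = \sqrt{\sqrt{607 + 1624} + \frac{1482631}{370656}} = \sqrt{\sqrt{2231} + \frac{1482631}{370656}} = \sqrt{\frac{1482631}{370656} + \sqrt{2231}}$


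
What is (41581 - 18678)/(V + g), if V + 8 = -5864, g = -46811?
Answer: -22903/52683 ≈ -0.43473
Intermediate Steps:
V = -5872 (V = -8 - 5864 = -5872)
(41581 - 18678)/(V + g) = (41581 - 18678)/(-5872 - 46811) = 22903/(-52683) = 22903*(-1/52683) = -22903/52683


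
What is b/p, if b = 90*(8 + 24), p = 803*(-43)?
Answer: -2880/34529 ≈ -0.083408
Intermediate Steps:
p = -34529
b = 2880 (b = 90*32 = 2880)
b/p = 2880/(-34529) = 2880*(-1/34529) = -2880/34529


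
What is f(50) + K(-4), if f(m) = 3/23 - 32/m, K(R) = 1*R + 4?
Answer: -293/575 ≈ -0.50957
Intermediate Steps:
K(R) = 4 + R (K(R) = R + 4 = 4 + R)
f(m) = 3/23 - 32/m (f(m) = 3*(1/23) - 32/m = 3/23 - 32/m)
f(50) + K(-4) = (3/23 - 32/50) + (4 - 4) = (3/23 - 32*1/50) + 0 = (3/23 - 16/25) + 0 = -293/575 + 0 = -293/575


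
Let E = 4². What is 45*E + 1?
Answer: 721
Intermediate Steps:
E = 16
45*E + 1 = 45*16 + 1 = 720 + 1 = 721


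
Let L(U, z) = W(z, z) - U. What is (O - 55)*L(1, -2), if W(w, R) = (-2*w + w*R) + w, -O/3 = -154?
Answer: 2035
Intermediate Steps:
O = 462 (O = -3*(-154) = 462)
W(w, R) = -w + R*w (W(w, R) = (-2*w + R*w) + w = -w + R*w)
L(U, z) = -U + z*(-1 + z) (L(U, z) = z*(-1 + z) - U = -U + z*(-1 + z))
(O - 55)*L(1, -2) = (462 - 55)*(-1*1 - 2*(-1 - 2)) = 407*(-1 - 2*(-3)) = 407*(-1 + 6) = 407*5 = 2035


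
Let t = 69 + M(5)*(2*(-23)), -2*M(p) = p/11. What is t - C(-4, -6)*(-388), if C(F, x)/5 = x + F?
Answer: -212526/11 ≈ -19321.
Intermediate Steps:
C(F, x) = 5*F + 5*x (C(F, x) = 5*(x + F) = 5*(F + x) = 5*F + 5*x)
M(p) = -p/22 (M(p) = -p/(2*11) = -p/22)
t = 874/11 (t = 69 + (-1/22*5)*(2*(-23)) = 69 - 5/22*(-46) = 69 + 115/11 = 874/11 ≈ 79.455)
t - C(-4, -6)*(-388) = 874/11 - (5*(-4) + 5*(-6))*(-388) = 874/11 - (-20 - 30)*(-388) = 874/11 - (-50)*(-388) = 874/11 - 1*19400 = 874/11 - 19400 = -212526/11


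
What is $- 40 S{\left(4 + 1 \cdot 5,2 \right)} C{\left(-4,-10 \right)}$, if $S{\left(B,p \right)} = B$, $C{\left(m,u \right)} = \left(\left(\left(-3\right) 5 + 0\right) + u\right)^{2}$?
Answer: $-225000$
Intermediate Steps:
$C{\left(m,u \right)} = \left(-15 + u\right)^{2}$ ($C{\left(m,u \right)} = \left(\left(-15 + 0\right) + u\right)^{2} = \left(-15 + u\right)^{2}$)
$- 40 S{\left(4 + 1 \cdot 5,2 \right)} C{\left(-4,-10 \right)} = - 40 \left(4 + 1 \cdot 5\right) \left(-15 - 10\right)^{2} = - 40 \left(4 + 5\right) \left(-25\right)^{2} = \left(-40\right) 9 \cdot 625 = \left(-360\right) 625 = -225000$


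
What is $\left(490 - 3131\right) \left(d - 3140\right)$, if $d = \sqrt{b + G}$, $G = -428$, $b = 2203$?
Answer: $8292740 - 13205 \sqrt{71} \approx 8.1815 \cdot 10^{6}$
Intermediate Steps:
$d = 5 \sqrt{71}$ ($d = \sqrt{2203 - 428} = \sqrt{1775} = 5 \sqrt{71} \approx 42.131$)
$\left(490 - 3131\right) \left(d - 3140\right) = \left(490 - 3131\right) \left(5 \sqrt{71} - 3140\right) = - 2641 \left(-3140 + 5 \sqrt{71}\right) = 8292740 - 13205 \sqrt{71}$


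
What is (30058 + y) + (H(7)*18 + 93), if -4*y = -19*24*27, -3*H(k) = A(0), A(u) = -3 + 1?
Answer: 33241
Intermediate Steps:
A(u) = -2
H(k) = 2/3 (H(k) = -1/3*(-2) = 2/3)
y = 3078 (y = -(-19*24)*27/4 = -(-114)*27 = -1/4*(-12312) = 3078)
(30058 + y) + (H(7)*18 + 93) = (30058 + 3078) + ((2/3)*18 + 93) = 33136 + (12 + 93) = 33136 + 105 = 33241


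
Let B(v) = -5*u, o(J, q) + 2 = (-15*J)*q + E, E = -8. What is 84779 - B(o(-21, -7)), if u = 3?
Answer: 84794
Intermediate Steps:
o(J, q) = -10 - 15*J*q (o(J, q) = -2 + ((-15*J)*q - 8) = -2 + (-15*J*q - 8) = -2 + (-8 - 15*J*q) = -10 - 15*J*q)
B(v) = -15 (B(v) = -5*3 = -15)
84779 - B(o(-21, -7)) = 84779 - 1*(-15) = 84779 + 15 = 84794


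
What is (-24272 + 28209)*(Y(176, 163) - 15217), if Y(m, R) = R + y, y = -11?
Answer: -59310905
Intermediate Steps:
Y(m, R) = -11 + R (Y(m, R) = R - 11 = -11 + R)
(-24272 + 28209)*(Y(176, 163) - 15217) = (-24272 + 28209)*((-11 + 163) - 15217) = 3937*(152 - 15217) = 3937*(-15065) = -59310905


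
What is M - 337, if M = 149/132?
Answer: -44335/132 ≈ -335.87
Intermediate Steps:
M = 149/132 (M = 149*(1/132) = 149/132 ≈ 1.1288)
M - 337 = 149/132 - 337 = -44335/132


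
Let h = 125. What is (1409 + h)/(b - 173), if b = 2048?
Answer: 1534/1875 ≈ 0.81813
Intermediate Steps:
(1409 + h)/(b - 173) = (1409 + 125)/(2048 - 173) = 1534/1875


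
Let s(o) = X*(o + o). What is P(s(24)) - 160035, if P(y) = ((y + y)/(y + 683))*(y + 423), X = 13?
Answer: -207859089/1307 ≈ -1.5904e+5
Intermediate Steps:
s(o) = 26*o (s(o) = 13*(o + o) = 13*(2*o) = 26*o)
P(y) = 2*y*(423 + y)/(683 + y) (P(y) = ((2*y)/(683 + y))*(423 + y) = (2*y/(683 + y))*(423 + y) = 2*y*(423 + y)/(683 + y))
P(s(24)) - 160035 = 2*(26*24)*(423 + 26*24)/(683 + 26*24) - 160035 = 2*624*(423 + 624)/(683 + 624) - 160035 = 2*624*1047/1307 - 160035 = 2*624*(1/1307)*1047 - 160035 = 1306656/1307 - 160035 = -207859089/1307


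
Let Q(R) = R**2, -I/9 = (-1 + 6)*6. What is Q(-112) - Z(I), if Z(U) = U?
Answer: 12814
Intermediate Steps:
I = -270 (I = -9*(-1 + 6)*6 = -45*6 = -9*30 = -270)
Q(-112) - Z(I) = (-112)**2 - 1*(-270) = 12544 + 270 = 12814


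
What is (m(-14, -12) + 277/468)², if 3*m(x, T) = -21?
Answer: 8994001/219024 ≈ 41.064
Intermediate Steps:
m(x, T) = -7 (m(x, T) = (⅓)*(-21) = -7)
(m(-14, -12) + 277/468)² = (-7 + 277/468)² = (-2999/468)² = 8994001/219024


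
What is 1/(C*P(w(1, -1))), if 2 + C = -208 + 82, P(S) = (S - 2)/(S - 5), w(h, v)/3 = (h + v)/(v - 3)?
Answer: -5/256 ≈ -0.019531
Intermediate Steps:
w(h, v) = 3*(h + v)/(-3 + v) (w(h, v) = 3*((h + v)/(v - 3)) = 3*((h + v)/(-3 + v)) = 3*(h + v)/(-3 + v))
P(S) = (-2 + S)/(-5 + S)
C = -128 (C = -2 + (-208 + 82) = -2 - 126 = -128)
1/(C*P(w(1, -1))) = 1/(-128*(-2 + 3*(1 - 1)/(-3 - 1))/(-5 + 3*(1 - 1)/(-3 - 1))) = 1/(-128*(-2 + 3*0/(-4))/(-5 + 3*0/(-4))) = 1/(-128*(-2 + 3*(-¼)*0)/(-5 + 3*(-¼)*0)) = 1/(-128*(-2 + 0)/(-5 + 0)) = 1/(-128*(-2)/(-5)) = 1/(-(-128)*(-2)/5) = 1/(-128*⅖) = 1/(-256/5) = -5/256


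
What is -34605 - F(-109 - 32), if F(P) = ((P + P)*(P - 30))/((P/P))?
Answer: -82827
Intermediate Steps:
F(P) = 2*P*(-30 + P) (F(P) = ((2*P)*(-30 + P))/1 = (2*P*(-30 + P))*1 = 2*P*(-30 + P))
-34605 - F(-109 - 32) = -34605 - 2*(-109 - 32)*(-30 + (-109 - 32)) = -34605 - 2*(-141)*(-30 - 141) = -34605 - 2*(-141)*(-171) = -34605 - 1*48222 = -34605 - 48222 = -82827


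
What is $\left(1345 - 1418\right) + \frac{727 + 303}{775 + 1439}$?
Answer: $- \frac{80296}{1107} \approx -72.535$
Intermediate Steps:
$\left(1345 - 1418\right) + \frac{727 + 303}{775 + 1439} = -73 + \frac{1030}{2214} = -73 + 1030 \cdot \frac{1}{2214} = -73 + \frac{515}{1107} = - \frac{80296}{1107}$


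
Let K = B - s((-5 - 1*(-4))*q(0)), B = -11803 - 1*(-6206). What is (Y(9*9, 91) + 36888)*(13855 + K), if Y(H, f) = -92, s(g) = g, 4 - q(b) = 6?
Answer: 303787776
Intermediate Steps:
q(b) = -2 (q(b) = 4 - 1*6 = 4 - 6 = -2)
B = -5597 (B = -11803 + 6206 = -5597)
K = -5599 (K = -5597 - (-5 - 1*(-4))*(-2) = -5597 - (-5 + 4)*(-2) = -5597 - (-1)*(-2) = -5597 - 1*2 = -5597 - 2 = -5599)
(Y(9*9, 91) + 36888)*(13855 + K) = (-92 + 36888)*(13855 - 5599) = 36796*8256 = 303787776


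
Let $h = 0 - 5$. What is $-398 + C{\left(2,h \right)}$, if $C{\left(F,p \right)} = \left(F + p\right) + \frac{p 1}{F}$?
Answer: $- \frac{807}{2} \approx -403.5$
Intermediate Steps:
$h = -5$ ($h = 0 - 5 = -5$)
$C{\left(F,p \right)} = F + p + \frac{p}{F}$ ($C{\left(F,p \right)} = \left(F + p\right) + \frac{p}{F} = F + p + \frac{p}{F}$)
$-398 + C{\left(2,h \right)} = -398 - \left(3 + \frac{5}{2}\right) = -398 - \frac{11}{2} = - \frac{807}{2}$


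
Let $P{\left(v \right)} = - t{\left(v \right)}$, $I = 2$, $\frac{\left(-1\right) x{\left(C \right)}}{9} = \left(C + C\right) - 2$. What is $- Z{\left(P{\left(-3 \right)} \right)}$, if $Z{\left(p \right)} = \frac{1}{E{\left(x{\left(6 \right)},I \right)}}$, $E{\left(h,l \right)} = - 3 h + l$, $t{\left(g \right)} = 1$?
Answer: $- \frac{1}{272} \approx -0.0036765$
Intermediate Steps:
$x{\left(C \right)} = 18 - 18 C$ ($x{\left(C \right)} = - 9 \left(\left(C + C\right) - 2\right) = - 9 \left(2 C - 2\right) = - 9 \left(-2 + 2 C\right) = 18 - 18 C$)
$P{\left(v \right)} = -1$ ($P{\left(v \right)} = \left(-1\right) 1 = -1$)
$E{\left(h,l \right)} = l - 3 h$
$Z{\left(p \right)} = \frac{1}{272}$ ($Z{\left(p \right)} = \frac{1}{2 - 3 \left(18 - 108\right)} = \frac{1}{2 - -270} = \frac{1}{2 + 270} = \frac{1}{272}$)
$- Z{\left(P{\left(-3 \right)} \right)} = \left(-1\right) \frac{1}{272} = - \frac{1}{272}$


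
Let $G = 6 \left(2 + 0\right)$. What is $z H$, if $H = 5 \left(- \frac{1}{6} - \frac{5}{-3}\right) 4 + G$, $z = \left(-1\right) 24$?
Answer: $-1008$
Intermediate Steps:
$z = -24$
$G = 12$ ($G = 6 \cdot 2 = 12$)
$H = 42$ ($H = 5 \left(- \frac{1}{6} - \frac{5}{-3}\right) 4 + 12 = 5 \left(\left(-1\right) \frac{1}{6} - - \frac{5}{3}\right) 4 + 12 = 5 \left(- \frac{1}{6} + \frac{5}{3}\right) 4 + 12 = 5 \cdot \frac{3}{2} \cdot 4 + 12 = \frac{15}{2} \cdot 4 + 12 = 30 + 12 = 42$)
$z H = \left(-24\right) 42 = -1008$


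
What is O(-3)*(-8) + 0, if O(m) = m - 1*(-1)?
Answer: 16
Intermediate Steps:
O(m) = 1 + m (O(m) = m + 1 = 1 + m)
O(-3)*(-8) + 0 = (1 - 3)*(-8) + 0 = -2*(-8) + 0 = 16 + 0 = 16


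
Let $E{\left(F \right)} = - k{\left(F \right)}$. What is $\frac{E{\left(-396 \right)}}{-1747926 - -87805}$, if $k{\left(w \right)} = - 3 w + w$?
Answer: $\frac{792}{1660121} \approx 0.00047707$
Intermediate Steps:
$k{\left(w \right)} = - 2 w$
$E{\left(F \right)} = 2 F$ ($E{\left(F \right)} = - \left(-2\right) F = 2 F$)
$\frac{E{\left(-396 \right)}}{-1747926 - -87805} = \frac{2 \left(-396\right)}{-1747926 - -87805} = - \frac{792}{-1747926 + 87805} = - \frac{792}{-1660121} = \left(-792\right) \left(- \frac{1}{1660121}\right) = \frac{792}{1660121}$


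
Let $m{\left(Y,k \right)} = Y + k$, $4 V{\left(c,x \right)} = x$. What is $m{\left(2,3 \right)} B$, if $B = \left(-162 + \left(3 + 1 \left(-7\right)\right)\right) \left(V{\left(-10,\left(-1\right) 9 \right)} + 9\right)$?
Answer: $- \frac{11205}{2} \approx -5602.5$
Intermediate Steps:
$V{\left(c,x \right)} = \frac{x}{4}$
$B = - \frac{2241}{2}$ ($B = \left(-162 + \left(3 + 1 \left(-7\right)\right)\right) \left(\frac{\left(-1\right) 9}{4} + 9\right) = \left(-162 + \left(3 - 7\right)\right) \left(\frac{1}{4} \left(-9\right) + 9\right) = \left(-162 - 4\right) \left(- \frac{9}{4} + 9\right) = \left(-166\right) \frac{27}{4} = - \frac{2241}{2} \approx -1120.5$)
$m{\left(2,3 \right)} B = \left(2 + 3\right) \left(- \frac{2241}{2}\right) = 5 \left(- \frac{2241}{2}\right) = - \frac{11205}{2}$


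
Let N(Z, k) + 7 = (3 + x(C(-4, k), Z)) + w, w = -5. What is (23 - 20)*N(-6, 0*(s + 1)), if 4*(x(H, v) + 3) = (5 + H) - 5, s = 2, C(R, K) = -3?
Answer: -153/4 ≈ -38.250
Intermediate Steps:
x(H, v) = -3 + H/4 (x(H, v) = -3 + ((5 + H) - 5)/4 = -3 + H/4)
N(Z, k) = -51/4 (N(Z, k) = -7 + ((3 + (-3 + (¼)*(-3))) - 5) = -7 + ((3 + (-3 - ¾)) - 5) = -7 + ((3 - 15/4) - 5) = -7 + (-¾ - 5) = -7 - 23/4 = -51/4)
(23 - 20)*N(-6, 0*(s + 1)) = (23 - 20)*(-51/4) = 3*(-51/4) = -153/4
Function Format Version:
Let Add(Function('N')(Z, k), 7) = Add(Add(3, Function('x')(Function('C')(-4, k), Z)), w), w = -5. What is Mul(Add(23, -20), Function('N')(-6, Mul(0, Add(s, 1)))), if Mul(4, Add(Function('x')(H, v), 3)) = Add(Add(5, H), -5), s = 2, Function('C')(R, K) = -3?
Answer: Rational(-153, 4) ≈ -38.250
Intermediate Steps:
Function('x')(H, v) = Add(-3, Mul(Rational(1, 4), H)) (Function('x')(H, v) = Add(-3, Mul(Rational(1, 4), Add(Add(5, H), -5))) = Add(-3, Mul(Rational(1, 4), H)))
Function('N')(Z, k) = Rational(-51, 4) (Function('N')(Z, k) = Add(-7, Add(Add(3, Add(-3, Mul(Rational(1, 4), -3))), -5)) = Add(-7, Add(Add(3, Add(-3, Rational(-3, 4))), -5)) = Add(-7, Add(Add(3, Rational(-15, 4)), -5)) = Add(-7, Add(Rational(-3, 4), -5)) = Add(-7, Rational(-23, 4)) = Rational(-51, 4))
Mul(Add(23, -20), Function('N')(-6, Mul(0, Add(s, 1)))) = Mul(Add(23, -20), Rational(-51, 4)) = Mul(3, Rational(-51, 4)) = Rational(-153, 4)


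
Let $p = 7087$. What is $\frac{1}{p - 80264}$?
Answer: $- \frac{1}{73177} \approx -1.3665 \cdot 10^{-5}$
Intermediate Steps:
$\frac{1}{p - 80264} = \frac{1}{7087 - 80264} = \frac{1}{-73177} = - \frac{1}{73177}$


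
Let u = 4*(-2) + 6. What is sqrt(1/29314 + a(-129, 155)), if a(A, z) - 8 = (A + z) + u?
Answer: sqrt(27497968386)/29314 ≈ 5.6569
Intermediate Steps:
u = -2 (u = -8 + 6 = -2)
a(A, z) = 6 + A + z (a(A, z) = 8 + ((A + z) - 2) = 8 + (-2 + A + z) = 6 + A + z)
sqrt(1/29314 + a(-129, 155)) = sqrt(1/29314 + (6 - 129 + 155)) = sqrt(1/29314 + 32) = sqrt(938049/29314) = sqrt(27497968386)/29314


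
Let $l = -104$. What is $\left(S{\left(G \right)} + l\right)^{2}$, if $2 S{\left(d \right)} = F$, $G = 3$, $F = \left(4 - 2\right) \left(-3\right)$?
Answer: $11449$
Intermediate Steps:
$F = -6$ ($F = 2 \left(-3\right) = -6$)
$S{\left(d \right)} = -3$ ($S{\left(d \right)} = \frac{1}{2} \left(-6\right) = -3$)
$\left(S{\left(G \right)} + l\right)^{2} = \left(-3 - 104\right)^{2} = \left(-107\right)^{2} = 11449$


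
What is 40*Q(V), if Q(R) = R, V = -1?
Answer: -40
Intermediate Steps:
40*Q(V) = 40*(-1) = -40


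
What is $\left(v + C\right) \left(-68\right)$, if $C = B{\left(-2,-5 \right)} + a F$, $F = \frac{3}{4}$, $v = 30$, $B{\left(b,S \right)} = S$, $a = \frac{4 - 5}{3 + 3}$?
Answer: $- \frac{3383}{2} \approx -1691.5$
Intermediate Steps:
$a = - \frac{1}{6} \approx -0.16667$
$F = \frac{3}{4}$ ($F = 3 \cdot \frac{1}{4} = \frac{3}{4} \approx 0.75$)
$C = - \frac{41}{8}$ ($C = -5 - \frac{1}{8} = - \frac{41}{8} \approx -5.125$)
$\left(v + C\right) \left(-68\right) = \left(30 - \frac{41}{8}\right) \left(-68\right) = \frac{199}{8} \left(-68\right) = - \frac{3383}{2}$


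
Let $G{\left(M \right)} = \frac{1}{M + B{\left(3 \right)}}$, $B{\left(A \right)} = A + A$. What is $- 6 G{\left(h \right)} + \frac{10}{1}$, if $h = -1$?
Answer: $\frac{44}{5} \approx 8.8$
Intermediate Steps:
$B{\left(A \right)} = 2 A$
$G{\left(M \right)} = \frac{1}{6 + M}$ ($G{\left(M \right)} = \frac{1}{M + 2 \cdot 3} = \frac{1}{M + 6} = \frac{1}{6 + M}$)
$- 6 G{\left(h \right)} + \frac{10}{1} = - \frac{6}{6 - 1} + \frac{10}{1} = - \frac{6}{5} + 10 \cdot 1 = \left(-6\right) \frac{1}{5} + 10 = - \frac{6}{5} + 10 = \frac{44}{5}$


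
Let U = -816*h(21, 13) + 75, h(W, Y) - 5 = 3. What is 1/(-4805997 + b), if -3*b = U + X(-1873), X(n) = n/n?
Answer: -3/14411539 ≈ -2.0817e-7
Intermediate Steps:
h(W, Y) = 8 (h(W, Y) = 5 + 3 = 8)
X(n) = 1
U = -6453 (U = -816*8 + 75 = -6528 + 75 = -6453)
b = 6452/3 (b = -(-6453 + 1)/3 = -⅓*(-6452) = 6452/3 ≈ 2150.7)
1/(-4805997 + b) = 1/(-4805997 + 6452/3) = 1/(-14411539/3) = -3/14411539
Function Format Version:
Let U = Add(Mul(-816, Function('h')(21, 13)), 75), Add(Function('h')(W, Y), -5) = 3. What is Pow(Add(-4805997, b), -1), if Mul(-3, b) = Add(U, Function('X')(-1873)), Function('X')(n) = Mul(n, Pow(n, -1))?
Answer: Rational(-3, 14411539) ≈ -2.0817e-7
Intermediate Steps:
Function('h')(W, Y) = 8 (Function('h')(W, Y) = Add(5, 3) = 8)
Function('X')(n) = 1
U = -6453 (U = Add(Mul(-816, 8), 75) = Add(-6528, 75) = -6453)
b = Rational(6452, 3) (b = Mul(Rational(-1, 3), Add(-6453, 1)) = Mul(Rational(-1, 3), -6452) = Rational(6452, 3) ≈ 2150.7)
Pow(Add(-4805997, b), -1) = Pow(Add(-4805997, Rational(6452, 3)), -1) = Pow(Rational(-14411539, 3), -1) = Rational(-3, 14411539)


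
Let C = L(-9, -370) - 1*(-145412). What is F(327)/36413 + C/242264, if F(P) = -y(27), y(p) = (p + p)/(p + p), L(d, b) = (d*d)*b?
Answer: 2101673641/4410779516 ≈ 0.47649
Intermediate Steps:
L(d, b) = b*d**2 (L(d, b) = d**2*b = b*d**2)
y(p) = 1 (y(p) = (2*p)/((2*p)) = (2*p)*(1/(2*p)) = 1)
C = 115442 (C = -370*(-9)**2 - 1*(-145412) = -370*81 + 145412 = -29970 + 145412 = 115442)
F(P) = -1 (F(P) = -1*1 = -1)
F(327)/36413 + C/242264 = -1/36413 + 115442/242264 = -1*1/36413 + 115442*(1/242264) = -1/36413 + 57721/121132 = 2101673641/4410779516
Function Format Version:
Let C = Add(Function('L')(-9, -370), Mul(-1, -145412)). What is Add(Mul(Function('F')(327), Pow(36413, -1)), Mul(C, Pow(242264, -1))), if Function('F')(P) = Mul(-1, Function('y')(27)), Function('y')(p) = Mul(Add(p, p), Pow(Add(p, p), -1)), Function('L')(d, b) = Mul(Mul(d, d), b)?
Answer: Rational(2101673641, 4410779516) ≈ 0.47649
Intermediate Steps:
Function('L')(d, b) = Mul(b, Pow(d, 2)) (Function('L')(d, b) = Mul(Pow(d, 2), b) = Mul(b, Pow(d, 2)))
Function('y')(p) = 1 (Function('y')(p) = Mul(Mul(2, p), Pow(Mul(2, p), -1)) = Mul(Mul(2, p), Mul(Rational(1, 2), Pow(p, -1))) = 1)
C = 115442 (C = Add(Mul(-370, Pow(-9, 2)), Mul(-1, -145412)) = Add(Mul(-370, 81), 145412) = Add(-29970, 145412) = 115442)
Function('F')(P) = -1 (Function('F')(P) = Mul(-1, 1) = -1)
Add(Mul(Function('F')(327), Pow(36413, -1)), Mul(C, Pow(242264, -1))) = Add(Mul(-1, Pow(36413, -1)), Mul(115442, Pow(242264, -1))) = Add(Mul(-1, Rational(1, 36413)), Mul(115442, Rational(1, 242264))) = Add(Rational(-1, 36413), Rational(57721, 121132)) = Rational(2101673641, 4410779516)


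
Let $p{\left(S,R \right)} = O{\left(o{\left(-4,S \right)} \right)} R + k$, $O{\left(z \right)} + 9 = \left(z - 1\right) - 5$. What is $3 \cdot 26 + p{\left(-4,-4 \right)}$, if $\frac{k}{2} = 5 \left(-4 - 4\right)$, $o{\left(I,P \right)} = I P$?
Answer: $-6$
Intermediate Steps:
$k = -80$ ($k = 2 \cdot 5 \left(-4 - 4\right) = 2 \cdot 5 \left(-8\right) = 2 \left(-40\right) = -80$)
$O{\left(z \right)} = -15 + z$ ($O{\left(z \right)} = -9 + \left(\left(z - 1\right) - 5\right) = -9 + \left(\left(-1 + z\right) - 5\right) = -9 + \left(-6 + z\right) = -15 + z$)
$p{\left(S,R \right)} = -80 + R \left(-15 - 4 S\right)$ ($p{\left(S,R \right)} = \left(-15 - 4 S\right) R - 80 = R \left(-15 - 4 S\right) - 80 = -80 + R \left(-15 - 4 S\right)$)
$3 \cdot 26 + p{\left(-4,-4 \right)} = 3 \cdot 26 - \left(80 - 4 \left(15 + 4 \left(-4\right)\right)\right) = 78 - \left(80 - 4 \left(15 - 16\right)\right) = 78 - \left(80 - -4\right) = 78 - 84 = -6$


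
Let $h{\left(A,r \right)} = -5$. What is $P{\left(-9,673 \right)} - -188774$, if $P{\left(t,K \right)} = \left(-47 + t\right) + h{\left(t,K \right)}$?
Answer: $188713$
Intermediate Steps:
$P{\left(t,K \right)} = -52 + t$ ($P{\left(t,K \right)} = \left(-47 + t\right) - 5 = -52 + t$)
$P{\left(-9,673 \right)} - -188774 = \left(-52 - 9\right) - -188774 = -61 + 188774 = 188713$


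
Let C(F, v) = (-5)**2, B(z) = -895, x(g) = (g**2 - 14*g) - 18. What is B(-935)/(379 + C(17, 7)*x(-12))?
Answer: -895/7729 ≈ -0.11580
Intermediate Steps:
x(g) = -18 + g**2 - 14*g
C(F, v) = 25
B(-935)/(379 + C(17, 7)*x(-12)) = -895/(379 + 25*(-18 + (-12)**2 - 14*(-12))) = -895/(379 + 25*(-18 + 144 + 168)) = -895/(379 + 25*294) = -895/(379 + 7350) = -895/7729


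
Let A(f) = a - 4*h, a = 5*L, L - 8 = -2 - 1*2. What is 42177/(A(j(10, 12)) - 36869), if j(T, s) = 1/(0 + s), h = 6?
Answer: -827/723 ≈ -1.1438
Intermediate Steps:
L = 4 (L = 8 + (-2 - 1*2) = 8 + (-2 - 2) = 8 - 4 = 4)
a = 20 (a = 5*4 = 20)
j(T, s) = 1/s
A(f) = -4 (A(f) = 20 - 4*6 = 20 - 24 = -4)
42177/(A(j(10, 12)) - 36869) = 42177/(-4 - 36869) = 42177/(-36873) = 42177*(-1/36873) = -827/723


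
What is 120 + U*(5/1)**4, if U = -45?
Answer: -28005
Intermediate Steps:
120 + U*(5/1)**4 = 120 - 45*(5/1)**4 = 120 - 45*(5*1)**4 = 120 - 45*5**4 = 120 - 45*625 = 120 - 28125 = -28005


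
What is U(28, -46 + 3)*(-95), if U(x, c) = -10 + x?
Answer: -1710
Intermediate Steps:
U(28, -46 + 3)*(-95) = (-10 + 28)*(-95) = 18*(-95) = -1710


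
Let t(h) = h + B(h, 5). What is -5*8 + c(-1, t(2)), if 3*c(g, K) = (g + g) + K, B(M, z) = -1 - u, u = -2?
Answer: -119/3 ≈ -39.667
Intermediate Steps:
B(M, z) = 1 (B(M, z) = -1 - 1*(-2) = -1 + 2 = 1)
t(h) = 1 + h (t(h) = h + 1 = 1 + h)
c(g, K) = K/3 + 2*g/3 (c(g, K) = ((g + g) + K)/3 = (2*g + K)/3 = (K + 2*g)/3 = K/3 + 2*g/3)
-5*8 + c(-1, t(2)) = -5*8 + ((1 + 2)/3 + (⅔)*(-1)) = -40 + ((⅓)*3 - ⅔) = -40 + (1 - ⅔) = -40 + ⅓ = -119/3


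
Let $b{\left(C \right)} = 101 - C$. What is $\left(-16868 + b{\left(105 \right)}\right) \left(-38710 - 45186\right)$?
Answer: $1415493312$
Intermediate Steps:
$\left(-16868 + b{\left(105 \right)}\right) \left(-38710 - 45186\right) = \left(-16868 + \left(101 - 105\right)\right) \left(-38710 - 45186\right) = \left(-16868 + \left(101 - 105\right)\right) \left(-83896\right) = \left(-16868 - 4\right) \left(-83896\right) = \left(-16872\right) \left(-83896\right) = 1415493312$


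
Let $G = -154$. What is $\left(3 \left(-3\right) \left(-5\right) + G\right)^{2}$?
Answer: $11881$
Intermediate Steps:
$\left(3 \left(-3\right) \left(-5\right) + G\right)^{2} = \left(3 \left(-3\right) \left(-5\right) - 154\right)^{2} = \left(\left(-9\right) \left(-5\right) - 154\right)^{2} = \left(45 - 154\right)^{2} = \left(-109\right)^{2} = 11881$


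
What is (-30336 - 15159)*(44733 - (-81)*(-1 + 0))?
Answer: -2031442740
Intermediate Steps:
(-30336 - 15159)*(44733 - (-81)*(-1 + 0)) = -45495*(44733 - (-81)*(-1)) = -45495*(44733 - 27*3) = -45495*(44733 - 81) = -45495*44652 = -2031442740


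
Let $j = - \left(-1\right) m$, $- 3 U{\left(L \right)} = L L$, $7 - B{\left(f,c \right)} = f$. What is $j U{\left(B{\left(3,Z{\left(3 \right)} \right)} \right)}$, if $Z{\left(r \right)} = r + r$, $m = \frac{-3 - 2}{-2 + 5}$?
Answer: $\frac{80}{9} \approx 8.8889$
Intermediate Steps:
$m = - \frac{5}{3} \approx -1.6667$
$Z{\left(r \right)} = 2 r$
$B{\left(f,c \right)} = 7 - f$
$U{\left(L \right)} = - \frac{L^{2}}{3}$ ($U{\left(L \right)} = - \frac{L L}{3} = - \frac{L^{2}}{3}$)
$j = - \frac{5}{3}$ ($j = - \frac{\left(-1\right) \left(-5\right)}{3} = \left(-1\right) \frac{5}{3} = - \frac{5}{3} \approx -1.6667$)
$j U{\left(B{\left(3,Z{\left(3 \right)} \right)} \right)} = - \frac{5 \left(- \frac{\left(7 - 3\right)^{2}}{3}\right)}{3} = - \frac{5 \left(- \frac{4^{2}}{3}\right)}{3} = - \frac{5 \left(\left(- \frac{1}{3}\right) 16\right)}{3} = \left(- \frac{5}{3}\right) \left(- \frac{16}{3}\right) = \frac{80}{9}$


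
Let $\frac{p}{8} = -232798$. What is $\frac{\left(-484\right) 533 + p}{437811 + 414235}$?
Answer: $- \frac{1060178}{426023} \approx -2.4885$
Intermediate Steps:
$p = -1862384$ ($p = 8 \left(-232798\right) = -1862384$)
$\frac{\left(-484\right) 533 + p}{437811 + 414235} = \frac{\left(-484\right) 533 - 1862384}{437811 + 414235} = \frac{-257972 - 1862384}{852046} = \left(-2120356\right) \frac{1}{852046} = - \frac{1060178}{426023}$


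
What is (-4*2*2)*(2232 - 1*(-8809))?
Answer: -176656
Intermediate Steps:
(-4*2*2)*(2232 - 1*(-8809)) = (-8*2)*(2232 + 8809) = -16*11041 = -176656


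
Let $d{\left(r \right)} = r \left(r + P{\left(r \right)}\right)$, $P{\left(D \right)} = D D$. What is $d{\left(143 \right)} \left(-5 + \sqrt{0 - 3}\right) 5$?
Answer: $-73616400 + 14723280 i \sqrt{3} \approx -7.3616 \cdot 10^{7} + 2.5501 \cdot 10^{7} i$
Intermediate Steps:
$P{\left(D \right)} = D^{2}$
$d{\left(r \right)} = r \left(r + r^{2}\right)$
$d{\left(143 \right)} \left(-5 + \sqrt{0 - 3}\right) 5 = 143^{2} \left(1 + 143\right) \left(-5 + \sqrt{0 - 3}\right) 5 = 20449 \cdot 144 \left(-5 + \sqrt{-3}\right) 5 = 2944656 \left(-5 + i \sqrt{3}\right) 5 = 2944656 \left(-25 + 5 i \sqrt{3}\right) = -73616400 + 14723280 i \sqrt{3}$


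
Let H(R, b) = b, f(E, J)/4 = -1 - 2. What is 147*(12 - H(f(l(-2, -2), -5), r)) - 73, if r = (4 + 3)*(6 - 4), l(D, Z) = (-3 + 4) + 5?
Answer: -367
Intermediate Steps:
l(D, Z) = 6 (l(D, Z) = 1 + 5 = 6)
r = 14 (r = 7*2 = 14)
f(E, J) = -12 (f(E, J) = 4*(-1 - 2) = 4*(-3) = -12)
147*(12 - H(f(l(-2, -2), -5), r)) - 73 = 147*(12 - 1*14) - 73 = 147*(12 - 14) - 73 = 147*(-2) - 73 = -294 - 73 = -367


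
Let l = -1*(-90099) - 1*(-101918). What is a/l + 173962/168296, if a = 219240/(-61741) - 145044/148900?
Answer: 1323623725147315913/1280542056032194900 ≈ 1.0336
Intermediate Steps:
a = -358620669/79252025 (a = 219240*(-1/61741) - 145044*1/148900 = -7560/2129 - 36261/37225 = -358620669/79252025 ≈ -4.5251)
l = 192017 (l = 90099 + 101918 = 192017)
a/l + 173962/168296 = -358620669/79252025/192017 + 173962/168296 = -358620669/79252025*1/192017 + 173962*(1/168296) = -358620669/15217736084425 + 86981/84148 = 1323623725147315913/1280542056032194900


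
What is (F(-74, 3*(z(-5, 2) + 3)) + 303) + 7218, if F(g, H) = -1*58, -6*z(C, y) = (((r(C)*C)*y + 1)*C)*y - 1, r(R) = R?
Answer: 7463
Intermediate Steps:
z(C, y) = 1/6 - C*y*(1 + y*C**2)/6 (z(C, y) = -((((C*C)*y + 1)*C)*y - 1)/6 = -(((C**2*y + 1)*C)*y - 1)/6 = -(((y*C**2 + 1)*C)*y - 1)/6 = -(((1 + y*C**2)*C)*y - 1)/6 = -((C*(1 + y*C**2))*y - 1)/6 = -(C*y*(1 + y*C**2) - 1)/6 = -(-1 + C*y*(1 + y*C**2))/6 = 1/6 - C*y*(1 + y*C**2)/6)
F(g, H) = -58
(F(-74, 3*(z(-5, 2) + 3)) + 303) + 7218 = (-58 + 303) + 7218 = 245 + 7218 = 7463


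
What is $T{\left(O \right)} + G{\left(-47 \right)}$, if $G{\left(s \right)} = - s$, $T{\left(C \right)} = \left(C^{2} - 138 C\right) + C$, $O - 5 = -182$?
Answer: $55625$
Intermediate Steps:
$O = -177$ ($O = 5 - 182 = -177$)
$T{\left(C \right)} = C^{2} - 137 C$
$T{\left(O \right)} + G{\left(-47 \right)} = - 177 \left(-137 - 177\right) - -47 = \left(-177\right) \left(-314\right) + 47 = 55578 + 47 = 55625$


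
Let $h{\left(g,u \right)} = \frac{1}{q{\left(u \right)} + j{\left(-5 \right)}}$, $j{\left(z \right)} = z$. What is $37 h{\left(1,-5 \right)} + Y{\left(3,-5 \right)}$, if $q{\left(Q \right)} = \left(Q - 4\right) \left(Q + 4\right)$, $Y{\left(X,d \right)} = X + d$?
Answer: $\frac{29}{4} \approx 7.25$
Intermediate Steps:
$q{\left(Q \right)} = \left(-4 + Q\right) \left(4 + Q\right)$
$h{\left(g,u \right)} = \frac{1}{-21 + u^{2}}$ ($h{\left(g,u \right)} = \frac{1}{\left(-16 + u^{2}\right) - 5} = \frac{1}{-21 + u^{2}}$)
$37 h{\left(1,-5 \right)} + Y{\left(3,-5 \right)} = \frac{37}{-21 + \left(-5\right)^{2}} + \left(3 - 5\right) = \frac{37}{-21 + 25} - 2 = \frac{37}{4} - 2 = \frac{29}{4}$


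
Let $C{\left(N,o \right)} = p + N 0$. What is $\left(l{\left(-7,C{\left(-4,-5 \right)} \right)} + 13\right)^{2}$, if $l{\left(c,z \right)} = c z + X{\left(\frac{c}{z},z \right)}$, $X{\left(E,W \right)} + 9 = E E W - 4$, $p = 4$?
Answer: $\frac{3969}{16} \approx 248.06$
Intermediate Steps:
$C{\left(N,o \right)} = 4$ ($C{\left(N,o \right)} = 4 + N 0 = 4 + 0 = 4$)
$X{\left(E,W \right)} = -13 + W E^{2}$ ($X{\left(E,W \right)} = -9 + \left(E E W - 4\right) = -9 + \left(E^{2} W - 4\right) = -9 + \left(W E^{2} - 4\right) = -9 + \left(-4 + W E^{2}\right) = -13 + W E^{2}$)
$l{\left(c,z \right)} = -13 + c z + \frac{c^{2}}{z}$ ($l{\left(c,z \right)} = c z + \left(-13 + z \left(\frac{c}{z}\right)^{2}\right) = c z + \left(-13 + z \frac{c^{2}}{z^{2}}\right) = c z + \left(-13 + \frac{c^{2}}{z}\right) = -13 + c z + \frac{c^{2}}{z}$)
$\left(l{\left(-7,C{\left(-4,-5 \right)} \right)} + 13\right)^{2} = \left(\left(-13 - 28 + \frac{\left(-7\right)^{2}}{4}\right) + 13\right)^{2} = \left(\left(-13 - 28 + 49 \cdot \frac{1}{4}\right) + 13\right)^{2} = \left(\left(-13 - 28 + \frac{49}{4}\right) + 13\right)^{2} = \left(- \frac{115}{4} + 13\right)^{2} = \left(- \frac{63}{4}\right)^{2} = \frac{3969}{16}$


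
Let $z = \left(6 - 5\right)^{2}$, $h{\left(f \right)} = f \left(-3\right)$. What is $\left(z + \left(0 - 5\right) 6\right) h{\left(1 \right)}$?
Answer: $87$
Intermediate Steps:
$h{\left(f \right)} = - 3 f$
$z = 1$ ($z = 1^{2} = 1$)
$\left(z + \left(0 - 5\right) 6\right) h{\left(1 \right)} = \left(1 + \left(0 - 5\right) 6\right) \left(\left(-3\right) 1\right) = \left(1 - 30\right) \left(-3\right) = \left(-29\right) \left(-3\right) = 87$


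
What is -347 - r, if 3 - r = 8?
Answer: -342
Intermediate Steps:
r = -5 (r = 3 - 1*8 = 3 - 8 = -5)
-347 - r = -347 - (-5) = -347 - 1*(-5) = -347 + 5 = -342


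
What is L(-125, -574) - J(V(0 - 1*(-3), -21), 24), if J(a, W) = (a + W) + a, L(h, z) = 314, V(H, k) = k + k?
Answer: 374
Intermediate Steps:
V(H, k) = 2*k
J(a, W) = W + 2*a (J(a, W) = (W + a) + a = W + 2*a)
L(-125, -574) - J(V(0 - 1*(-3), -21), 24) = 314 - (24 + 2*(2*(-21))) = 314 - (24 + 2*(-42)) = 314 - (24 - 84) = 314 - 1*(-60) = 314 + 60 = 374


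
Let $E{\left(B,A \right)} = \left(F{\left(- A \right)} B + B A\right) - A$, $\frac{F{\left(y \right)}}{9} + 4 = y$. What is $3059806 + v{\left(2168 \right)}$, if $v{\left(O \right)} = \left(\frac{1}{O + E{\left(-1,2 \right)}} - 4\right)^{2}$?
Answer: $\frac{15052867746985}{4919524} \approx 3.0598 \cdot 10^{6}$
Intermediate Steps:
$F{\left(y \right)} = -36 + 9 y$
$E{\left(B,A \right)} = - A + A B + B \left(-36 - 9 A\right)$ ($E{\left(B,A \right)} = \left(\left(-36 + 9 \left(- A\right)\right) B + B A\right) - A = \left(\left(-36 - 9 A\right) B + A B\right) - A = \left(B \left(-36 - 9 A\right) + A B\right) - A = \left(A B + B \left(-36 - 9 A\right)\right) - A = - A + A B + B \left(-36 - 9 A\right)$)
$v{\left(O \right)} = \left(-4 + \frac{1}{50 + O}\right)^{2}$ ($v{\left(O \right)} = \left(\frac{1}{O - \left(-34 - 16\right)} - 4\right)^{2} = \left(\frac{1}{O + \left(-2 + 36 + 16\right)} - 4\right)^{2} = \left(\frac{1}{O + 50} - 4\right)^{2} = \left(\frac{1}{50 + O} - 4\right)^{2} = \left(-4 + \frac{1}{50 + O}\right)^{2}$)
$3059806 + v{\left(2168 \right)} = 3059806 + \frac{\left(199 + 4 \cdot 2168\right)^{2}}{\left(50 + 2168\right)^{2}} = 3059806 + \frac{\left(199 + 8672\right)^{2}}{4919524} = 3059806 + \frac{8871^{2}}{4919524} = 3059806 + \frac{1}{4919524} \cdot 78694641 = 3059806 + \frac{78694641}{4919524} = \frac{15052867746985}{4919524}$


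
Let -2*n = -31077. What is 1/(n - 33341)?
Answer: -2/35605 ≈ -5.6172e-5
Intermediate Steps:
n = 31077/2 (n = -½*(-31077) = 31077/2 ≈ 15539.)
1/(n - 33341) = 1/(31077/2 - 33341) = 1/(-35605/2) = -2/35605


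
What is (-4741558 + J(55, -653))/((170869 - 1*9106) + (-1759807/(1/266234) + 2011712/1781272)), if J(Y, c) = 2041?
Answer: 351765371901/34773420126950987 ≈ 1.0116e-5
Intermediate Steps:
(-4741558 + J(55, -653))/((170869 - 1*9106) + (-1759807/(1/266234) + 2011712/1781272)) = (-4741558 + 2041)/((170869 - 1*9106) + (-1759807/(1/266234) + 2011712/1781272)) = -4739517/((170869 - 9106) + (-1759807/1/266234 + 2011712*(1/1781272))) = -4739517/(161763 + (-1759807*266234 + 251464/222659)) = -4739517/(161763 + (-468520456838 + 251464/222659)) = -4739517/(161763 - 104320296398840778/222659) = -4739517/(-104320260380852961/222659) = -4739517*(-222659/104320260380852961) = 351765371901/34773420126950987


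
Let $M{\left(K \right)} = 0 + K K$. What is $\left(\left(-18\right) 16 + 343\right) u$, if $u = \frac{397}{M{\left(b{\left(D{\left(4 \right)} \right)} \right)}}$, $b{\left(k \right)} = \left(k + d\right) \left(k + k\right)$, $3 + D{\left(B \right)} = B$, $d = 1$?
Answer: $\frac{21835}{16} \approx 1364.7$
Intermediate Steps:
$D{\left(B \right)} = -3 + B$
$b{\left(k \right)} = 2 k \left(1 + k\right)$ ($b{\left(k \right)} = \left(k + 1\right) \left(k + k\right) = \left(1 + k\right) 2 k = 2 k \left(1 + k\right)$)
$M{\left(K \right)} = K^{2}$ ($M{\left(K \right)} = 0 + K^{2} = K^{2}$)
$u = \frac{397}{16}$ ($u = \frac{397}{\left(2 \left(-3 + 4\right) \left(1 + \left(-3 + 4\right)\right)\right)^{2}} = \frac{397}{\left(2 \cdot 1 \left(1 + 1\right)\right)^{2}} = \frac{397}{\left(2 \cdot 1 \cdot 2\right)^{2}} = \frac{397}{4^{2}} = \frac{397}{16} \approx 24.813$)
$\left(\left(-18\right) 16 + 343\right) u = \left(\left(-18\right) 16 + 343\right) \frac{397}{16} = \left(-288 + 343\right) \frac{397}{16} = 55 \cdot \frac{397}{16} = \frac{21835}{16}$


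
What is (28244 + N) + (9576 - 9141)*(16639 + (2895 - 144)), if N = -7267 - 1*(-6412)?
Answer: 8462039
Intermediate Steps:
N = -855 (N = -7267 + 6412 = -855)
(28244 + N) + (9576 - 9141)*(16639 + (2895 - 144)) = (28244 - 855) + (9576 - 9141)*(16639 + (2895 - 144)) = 27389 + 435*(16639 + 2751) = 27389 + 435*19390 = 27389 + 8434650 = 8462039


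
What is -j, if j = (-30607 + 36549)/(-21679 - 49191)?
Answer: 2971/35435 ≈ 0.083844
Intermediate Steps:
j = -2971/35435 (j = 5942/(-70870) = 5942*(-1/70870) = -2971/35435 ≈ -0.083844)
-j = -1*(-2971/35435) = 2971/35435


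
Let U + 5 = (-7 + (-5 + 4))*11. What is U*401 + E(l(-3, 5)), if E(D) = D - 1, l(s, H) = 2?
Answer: -37292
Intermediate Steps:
E(D) = -1 + D
U = -93 (U = -5 + (-7 + (-5 + 4))*11 = -5 + (-7 - 1)*11 = -5 - 8*11 = -5 - 88 = -93)
U*401 + E(l(-3, 5)) = -93*401 + (-1 + 2) = -37293 + 1 = -37292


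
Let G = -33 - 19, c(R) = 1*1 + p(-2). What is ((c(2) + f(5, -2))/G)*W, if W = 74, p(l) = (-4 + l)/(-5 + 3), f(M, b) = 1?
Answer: -185/26 ≈ -7.1154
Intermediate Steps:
p(l) = 2 - l/2 (p(l) = (-4 + l)/(-2) = (-4 + l)*(-½) = 2 - l/2)
c(R) = 4 (c(R) = 1*1 + (2 - ½*(-2)) = 1 + (2 + 1) = 1 + 3 = 4)
G = -52
((c(2) + f(5, -2))/G)*W = ((4 + 1)/(-52))*74 = (5*(-1/52))*74 = -5/52*74 = -185/26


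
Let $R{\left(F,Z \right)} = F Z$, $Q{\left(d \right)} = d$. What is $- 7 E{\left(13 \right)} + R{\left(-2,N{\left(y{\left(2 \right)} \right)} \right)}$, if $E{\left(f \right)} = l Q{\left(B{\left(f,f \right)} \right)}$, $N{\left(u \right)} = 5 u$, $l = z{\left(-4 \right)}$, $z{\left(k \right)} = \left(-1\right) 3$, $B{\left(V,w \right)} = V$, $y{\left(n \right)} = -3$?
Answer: $303$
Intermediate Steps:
$z{\left(k \right)} = -3$
$l = -3$
$E{\left(f \right)} = - 3 f$
$- 7 E{\left(13 \right)} + R{\left(-2,N{\left(y{\left(2 \right)} \right)} \right)} = - 7 \left(\left(-3\right) 13\right) - 2 \cdot 5 \left(-3\right) = \left(-7\right) \left(-39\right) - -30 = 273 + 30 = 303$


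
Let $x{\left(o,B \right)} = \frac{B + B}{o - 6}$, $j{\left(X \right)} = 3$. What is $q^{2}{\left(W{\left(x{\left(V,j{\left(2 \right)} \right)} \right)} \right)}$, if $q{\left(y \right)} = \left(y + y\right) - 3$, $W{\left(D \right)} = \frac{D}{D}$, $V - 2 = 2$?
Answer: $1$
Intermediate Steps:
$V = 4$ ($V = 2 + 2 = 4$)
$x{\left(o,B \right)} = \frac{2 B}{-6 + o}$ ($x{\left(o,B \right)} = \frac{2 B}{o - 6} = \frac{2 B}{-6 + o}$)
$W{\left(D \right)} = 1$
$q{\left(y \right)} = -3 + 2 y$ ($q{\left(y \right)} = 2 y - 3 = -3 + 2 y$)
$q^{2}{\left(W{\left(x{\left(V,j{\left(2 \right)} \right)} \right)} \right)} = \left(-3 + 2 \cdot 1\right)^{2} = \left(-3 + 2\right)^{2} = \left(-1\right)^{2} = 1$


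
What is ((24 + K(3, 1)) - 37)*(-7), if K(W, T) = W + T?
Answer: 63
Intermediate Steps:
K(W, T) = T + W
((24 + K(3, 1)) - 37)*(-7) = ((24 + (1 + 3)) - 37)*(-7) = ((24 + 4) - 37)*(-7) = (28 - 37)*(-7) = -9*(-7) = 63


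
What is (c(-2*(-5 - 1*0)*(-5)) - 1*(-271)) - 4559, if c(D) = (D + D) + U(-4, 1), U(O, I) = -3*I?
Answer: -4391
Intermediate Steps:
c(D) = -3 + 2*D (c(D) = (D + D) - 3*1 = 2*D - 3 = -3 + 2*D)
(c(-2*(-5 - 1*0)*(-5)) - 1*(-271)) - 4559 = ((-3 + 2*(-2*(-5 - 1*0)*(-5))) - 1*(-271)) - 4559 = ((-3 + 2*(-2*(-5 + 0)*(-5))) + 271) - 4559 = ((-3 + 2*(-2*(-5)*(-5))) + 271) - 4559 = ((-3 + 2*(10*(-5))) + 271) - 4559 = ((-3 + 2*(-50)) + 271) - 4559 = ((-3 - 100) + 271) - 4559 = (-103 + 271) - 4559 = 168 - 4559 = -4391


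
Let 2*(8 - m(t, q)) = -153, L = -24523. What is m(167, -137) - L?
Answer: 49215/2 ≈ 24608.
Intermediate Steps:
m(t, q) = 169/2 (m(t, q) = 8 - ½*(-153) = 8 + 153/2 = 169/2)
m(167, -137) - L = 169/2 - 1*(-24523) = 169/2 + 24523 = 49215/2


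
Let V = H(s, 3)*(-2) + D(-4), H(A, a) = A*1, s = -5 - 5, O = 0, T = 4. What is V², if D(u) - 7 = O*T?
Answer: 729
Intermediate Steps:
s = -10
H(A, a) = A
D(u) = 7 (D(u) = 7 + 0*4 = 7 + 0 = 7)
V = 27 (V = -10*(-2) + 7 = 20 + 7 = 27)
V² = 27² = 729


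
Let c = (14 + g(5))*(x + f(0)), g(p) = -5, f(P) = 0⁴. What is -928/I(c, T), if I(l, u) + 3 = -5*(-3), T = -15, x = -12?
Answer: -232/3 ≈ -77.333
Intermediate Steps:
f(P) = 0
c = -108 (c = (14 - 5)*(-12 + 0) = 9*(-12) = -108)
I(l, u) = 12 (I(l, u) = -3 - 5*(-3) = -3 + 15 = 12)
-928/I(c, T) = -928/12 = -928*1/12 = -232/3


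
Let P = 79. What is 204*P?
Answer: 16116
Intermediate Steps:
204*P = 204*79 = 16116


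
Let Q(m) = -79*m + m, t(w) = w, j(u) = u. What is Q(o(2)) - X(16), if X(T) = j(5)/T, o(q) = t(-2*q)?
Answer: 4987/16 ≈ 311.69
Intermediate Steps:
o(q) = -2*q
Q(m) = -78*m
X(T) = 5/T
Q(o(2)) - X(16) = -(-156)*2 - 5/16 = -78*(-4) - 5/16 = 312 - 1*5/16 = 312 - 5/16 = 4987/16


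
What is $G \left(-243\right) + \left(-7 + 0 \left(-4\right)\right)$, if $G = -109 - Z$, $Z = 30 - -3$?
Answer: $34499$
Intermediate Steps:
$Z = 33$ ($Z = 30 + 3 = 33$)
$G = -142$ ($G = -109 - 33 = -142$)
$G \left(-243\right) + \left(-7 + 0 \left(-4\right)\right) = \left(-142\right) \left(-243\right) + \left(-7 + 0 \left(-4\right)\right) = 34506 + \left(-7 + 0\right) = 34506 - 7 = 34499$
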